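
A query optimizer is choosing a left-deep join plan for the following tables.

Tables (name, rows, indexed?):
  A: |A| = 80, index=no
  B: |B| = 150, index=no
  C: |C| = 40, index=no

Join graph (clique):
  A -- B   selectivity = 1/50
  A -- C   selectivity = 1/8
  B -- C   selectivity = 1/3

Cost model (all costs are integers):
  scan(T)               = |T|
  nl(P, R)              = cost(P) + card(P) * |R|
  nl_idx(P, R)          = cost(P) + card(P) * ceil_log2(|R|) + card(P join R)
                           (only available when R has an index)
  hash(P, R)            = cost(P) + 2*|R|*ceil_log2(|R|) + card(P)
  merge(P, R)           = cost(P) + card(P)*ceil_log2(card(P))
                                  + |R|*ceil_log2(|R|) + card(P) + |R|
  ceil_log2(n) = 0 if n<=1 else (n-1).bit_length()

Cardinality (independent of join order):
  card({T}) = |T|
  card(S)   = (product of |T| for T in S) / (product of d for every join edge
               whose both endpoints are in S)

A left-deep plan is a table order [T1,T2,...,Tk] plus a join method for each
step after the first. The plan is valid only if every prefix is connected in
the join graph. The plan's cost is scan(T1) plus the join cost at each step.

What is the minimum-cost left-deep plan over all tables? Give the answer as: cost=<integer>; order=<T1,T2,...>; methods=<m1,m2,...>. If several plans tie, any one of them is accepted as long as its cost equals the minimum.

cost=2140; order=B,A,C; methods=hash,hash

Selinger DP (subsets sized 1..n):
  {A}: scan cost=80, card=80
  {B}: scan cost=150, card=150
  {C}: scan cost=40, card=40
  {AB}: card=240; try (A,hash)→1420, (B,merge)→2070, (A,merge)→2140, (B,hash)→2560, (B,nl)→12080, (A,nl)→12150; best=1420 via (A,hash)
  {AC}: card=400; try (C,hash)→640, (A,merge)→960, (C,merge)→1000, (A,hash)→1200, (A,nl)→3240, (C,nl)→3280; best=640 via (C,hash)
  {BC}: card=2000; try (C,hash)→780, (B,merge)→1670, (C,merge)→1780, (B,hash)→2480, (B,nl)→6040, (C,nl)→6150; best=780 via (C,hash)
  {ABC}: card=400; try (C,hash)→2140, (B,hash)→3440, (C,merge)→3860, (A,hash)→3900, (B,merge)→5990, (C,nl)→11020 …(+3); best=2140 via (C,hash)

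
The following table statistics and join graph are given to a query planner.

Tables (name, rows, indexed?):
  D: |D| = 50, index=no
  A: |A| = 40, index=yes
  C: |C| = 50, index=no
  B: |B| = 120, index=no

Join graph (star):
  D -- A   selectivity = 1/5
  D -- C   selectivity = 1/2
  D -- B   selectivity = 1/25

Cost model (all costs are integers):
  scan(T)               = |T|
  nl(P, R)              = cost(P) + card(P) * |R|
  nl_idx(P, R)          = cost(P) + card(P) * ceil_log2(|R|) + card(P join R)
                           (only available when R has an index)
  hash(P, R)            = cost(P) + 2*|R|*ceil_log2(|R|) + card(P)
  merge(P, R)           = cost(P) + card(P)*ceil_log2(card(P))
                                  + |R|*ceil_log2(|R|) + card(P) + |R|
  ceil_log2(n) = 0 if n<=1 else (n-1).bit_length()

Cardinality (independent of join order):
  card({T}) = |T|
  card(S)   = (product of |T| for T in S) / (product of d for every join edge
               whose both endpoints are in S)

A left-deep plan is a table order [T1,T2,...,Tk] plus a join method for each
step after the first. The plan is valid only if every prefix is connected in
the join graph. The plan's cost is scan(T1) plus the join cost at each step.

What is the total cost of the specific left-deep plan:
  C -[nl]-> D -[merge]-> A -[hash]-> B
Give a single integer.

step 1: scan C: cost=50, card=50
step 2: join D via nl
    card(P join D) = 50*50/(2) = 1250
    cost = 50 + 50*50 = 2550
step 3: join A via merge
    card(P join A) = 1250*40/(5) = 10000
    cost = 2550 + 1250*11 + 40*6 + 1250 + 40 = 17830
step 4: join B via hash
    card(P join B) = 10000*120/(25) = 48000
    cost = 17830 + 2*120*7 + 10000 = 29510

29510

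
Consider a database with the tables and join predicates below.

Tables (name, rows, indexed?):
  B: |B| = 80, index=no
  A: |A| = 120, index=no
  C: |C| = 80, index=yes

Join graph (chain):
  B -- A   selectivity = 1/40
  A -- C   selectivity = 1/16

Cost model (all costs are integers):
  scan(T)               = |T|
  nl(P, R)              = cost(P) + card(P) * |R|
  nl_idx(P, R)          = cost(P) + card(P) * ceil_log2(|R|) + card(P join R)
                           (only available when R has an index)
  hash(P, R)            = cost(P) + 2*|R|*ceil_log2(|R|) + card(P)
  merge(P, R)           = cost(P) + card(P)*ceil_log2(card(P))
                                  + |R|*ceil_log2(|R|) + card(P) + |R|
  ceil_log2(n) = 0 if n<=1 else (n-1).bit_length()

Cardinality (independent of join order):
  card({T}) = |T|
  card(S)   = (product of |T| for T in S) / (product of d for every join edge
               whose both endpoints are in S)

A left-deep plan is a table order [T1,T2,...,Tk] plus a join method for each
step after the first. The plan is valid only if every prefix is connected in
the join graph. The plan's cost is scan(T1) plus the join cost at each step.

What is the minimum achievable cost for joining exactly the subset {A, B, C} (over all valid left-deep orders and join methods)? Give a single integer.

Selinger DP over subsets of {A,B,C}:
  {B}: scan cost=80, card=80
  {A}: scan cost=120, card=120
  {C}: scan cost=80, card=80
  {AB}: card=240; try (B,hash)→1360, (A,merge)→1680, (B,merge)→1720, (A,hash)→1840, (A,nl)→9680, (B,nl)→9720; best=1360 via (B,hash)
  {AC}: card=600; try (C,hash)→1360, (C,nl_idx)→1560, (A,merge)→1680, (C,merge)→1720, (A,hash)→1840, (A,nl)→9680 …(+1); best=1360 via (C,hash)
  {ABC}: card=1200; try (C,hash)→2720, (B,hash)→3080, (C,merge)→4160, (C,nl_idx)→4240, (B,merge)→8600, (C,nl)→20560 …(+1); best=2720 via (C,hash)

2720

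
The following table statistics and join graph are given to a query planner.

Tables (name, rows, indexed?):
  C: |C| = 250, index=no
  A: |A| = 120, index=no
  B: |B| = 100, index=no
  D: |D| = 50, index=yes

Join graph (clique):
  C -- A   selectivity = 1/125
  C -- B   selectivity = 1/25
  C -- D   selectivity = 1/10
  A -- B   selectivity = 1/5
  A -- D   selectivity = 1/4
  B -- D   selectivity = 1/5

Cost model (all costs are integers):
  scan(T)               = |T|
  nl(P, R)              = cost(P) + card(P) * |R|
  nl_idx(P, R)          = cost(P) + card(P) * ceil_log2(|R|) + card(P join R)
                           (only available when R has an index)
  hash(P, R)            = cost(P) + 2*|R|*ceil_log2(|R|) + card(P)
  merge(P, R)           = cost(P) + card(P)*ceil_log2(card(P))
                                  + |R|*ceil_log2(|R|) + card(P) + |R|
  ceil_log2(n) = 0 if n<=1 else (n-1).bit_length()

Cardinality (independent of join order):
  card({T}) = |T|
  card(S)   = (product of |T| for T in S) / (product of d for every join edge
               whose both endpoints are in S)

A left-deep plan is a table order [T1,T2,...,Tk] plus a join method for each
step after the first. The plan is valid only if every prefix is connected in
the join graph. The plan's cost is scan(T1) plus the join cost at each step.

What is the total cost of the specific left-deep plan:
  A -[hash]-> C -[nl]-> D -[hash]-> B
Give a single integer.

17940

step 1: scan A: cost=120, card=120
step 2: join C via hash
    card(P join C) = 120*250/(125) = 240
    cost = 120 + 2*250*8 + 120 = 4240
step 3: join D via nl
    card(P join D) = 240*50/(10*4) = 300
    cost = 4240 + 240*50 = 16240
step 4: join B via hash
    card(P join B) = 300*100/(25*5*5) = 48
    cost = 16240 + 2*100*7 + 300 = 17940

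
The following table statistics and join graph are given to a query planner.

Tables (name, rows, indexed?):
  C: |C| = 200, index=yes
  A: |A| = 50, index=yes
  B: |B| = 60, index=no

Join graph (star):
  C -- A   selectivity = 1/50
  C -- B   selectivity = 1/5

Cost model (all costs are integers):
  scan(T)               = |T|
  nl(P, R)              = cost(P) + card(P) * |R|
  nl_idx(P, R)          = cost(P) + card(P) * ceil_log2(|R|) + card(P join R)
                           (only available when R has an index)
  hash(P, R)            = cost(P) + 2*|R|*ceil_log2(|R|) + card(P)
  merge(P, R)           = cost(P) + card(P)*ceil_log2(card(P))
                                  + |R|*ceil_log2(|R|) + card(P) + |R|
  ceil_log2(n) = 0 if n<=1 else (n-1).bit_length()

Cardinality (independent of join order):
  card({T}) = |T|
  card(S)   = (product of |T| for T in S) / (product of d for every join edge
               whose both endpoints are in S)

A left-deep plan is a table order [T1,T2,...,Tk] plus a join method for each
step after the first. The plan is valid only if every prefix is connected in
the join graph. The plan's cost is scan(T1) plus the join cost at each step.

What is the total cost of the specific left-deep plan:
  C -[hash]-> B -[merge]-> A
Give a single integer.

32670

step 1: scan C: cost=200, card=200
step 2: join B via hash
    card(P join B) = 200*60/(5) = 2400
    cost = 200 + 2*60*6 + 200 = 1120
step 3: join A via merge
    card(P join A) = 2400*50/(50) = 2400
    cost = 1120 + 2400*12 + 50*6 + 2400 + 50 = 32670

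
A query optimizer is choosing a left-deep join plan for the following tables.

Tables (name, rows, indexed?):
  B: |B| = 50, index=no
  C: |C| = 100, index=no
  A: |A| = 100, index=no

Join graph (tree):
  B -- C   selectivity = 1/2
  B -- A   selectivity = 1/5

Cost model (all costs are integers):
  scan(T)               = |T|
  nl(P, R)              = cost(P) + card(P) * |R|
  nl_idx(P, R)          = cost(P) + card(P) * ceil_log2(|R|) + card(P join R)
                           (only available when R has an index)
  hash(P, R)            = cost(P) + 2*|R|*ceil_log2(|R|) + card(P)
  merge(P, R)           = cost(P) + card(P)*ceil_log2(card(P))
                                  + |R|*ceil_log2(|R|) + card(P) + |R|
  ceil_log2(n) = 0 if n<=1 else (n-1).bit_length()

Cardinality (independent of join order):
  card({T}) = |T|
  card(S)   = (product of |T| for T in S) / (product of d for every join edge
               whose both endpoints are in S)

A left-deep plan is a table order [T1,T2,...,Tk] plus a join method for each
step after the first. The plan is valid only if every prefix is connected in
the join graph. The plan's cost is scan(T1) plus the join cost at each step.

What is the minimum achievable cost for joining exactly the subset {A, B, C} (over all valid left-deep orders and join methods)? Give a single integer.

Selinger DP over subsets of {A,B,C}:
  {B}: scan cost=50, card=50
  {C}: scan cost=100, card=100
  {A}: scan cost=100, card=100
  {BC}: card=2500; try (B,hash)→800, (C,merge)→1200, (B,merge)→1250, (C,hash)→1500, (C,nl)→5050, (B,nl)→5100; best=800 via (B,hash)
  {AB}: card=1000; try (B,hash)→800, (A,merge)→1200, (B,merge)→1250, (A,hash)→1500, (A,nl)→5050, (B,nl)→5100; best=800 via (B,hash)
  {ABC}: card=50000; try (C,hash)→3200, (A,hash)→4700, (C,merge)→12600, (A,merge)→34100, (C,nl)→100800, (A,nl)→250800; best=3200 via (C,hash)

3200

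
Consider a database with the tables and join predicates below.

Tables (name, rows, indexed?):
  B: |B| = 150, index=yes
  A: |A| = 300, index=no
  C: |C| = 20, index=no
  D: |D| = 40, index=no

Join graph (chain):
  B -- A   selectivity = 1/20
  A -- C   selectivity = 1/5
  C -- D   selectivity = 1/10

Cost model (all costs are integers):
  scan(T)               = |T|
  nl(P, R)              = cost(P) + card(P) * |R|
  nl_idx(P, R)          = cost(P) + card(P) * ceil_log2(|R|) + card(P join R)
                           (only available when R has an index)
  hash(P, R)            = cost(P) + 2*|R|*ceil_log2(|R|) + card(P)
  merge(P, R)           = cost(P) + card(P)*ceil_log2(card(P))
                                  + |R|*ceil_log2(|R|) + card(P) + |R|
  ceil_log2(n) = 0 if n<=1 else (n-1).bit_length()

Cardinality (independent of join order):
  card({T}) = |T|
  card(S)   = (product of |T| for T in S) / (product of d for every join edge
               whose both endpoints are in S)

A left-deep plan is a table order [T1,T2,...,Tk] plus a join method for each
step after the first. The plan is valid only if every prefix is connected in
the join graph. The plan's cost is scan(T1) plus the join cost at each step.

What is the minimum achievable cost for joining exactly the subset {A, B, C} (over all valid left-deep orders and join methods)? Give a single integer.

Selinger DP over subsets of {A,B,C}:
  {B}: scan cost=150, card=150
  {A}: scan cost=300, card=300
  {C}: scan cost=20, card=20
  {AB}: card=2250; try (B,hash)→3000, (A,merge)→4500, (B,merge)→4650, (B,nl_idx)→4950, (A,hash)→5700, (A,nl)→45150 …(+1); best=3000 via (B,hash)
  {AC}: card=1200; try (C,hash)→800, (A,merge)→3140, (C,merge)→3420, (A,hash)→5440, (A,nl)→6020, (C,nl)→6300; best=800 via (C,hash)
  {ABC}: card=9000; try (B,hash)→4400, (C,hash)→5450, (B,merge)→16550, (B,nl_idx)→19400, (C,merge)→32370, (C,nl)→48000 …(+1); best=4400 via (B,hash)

4400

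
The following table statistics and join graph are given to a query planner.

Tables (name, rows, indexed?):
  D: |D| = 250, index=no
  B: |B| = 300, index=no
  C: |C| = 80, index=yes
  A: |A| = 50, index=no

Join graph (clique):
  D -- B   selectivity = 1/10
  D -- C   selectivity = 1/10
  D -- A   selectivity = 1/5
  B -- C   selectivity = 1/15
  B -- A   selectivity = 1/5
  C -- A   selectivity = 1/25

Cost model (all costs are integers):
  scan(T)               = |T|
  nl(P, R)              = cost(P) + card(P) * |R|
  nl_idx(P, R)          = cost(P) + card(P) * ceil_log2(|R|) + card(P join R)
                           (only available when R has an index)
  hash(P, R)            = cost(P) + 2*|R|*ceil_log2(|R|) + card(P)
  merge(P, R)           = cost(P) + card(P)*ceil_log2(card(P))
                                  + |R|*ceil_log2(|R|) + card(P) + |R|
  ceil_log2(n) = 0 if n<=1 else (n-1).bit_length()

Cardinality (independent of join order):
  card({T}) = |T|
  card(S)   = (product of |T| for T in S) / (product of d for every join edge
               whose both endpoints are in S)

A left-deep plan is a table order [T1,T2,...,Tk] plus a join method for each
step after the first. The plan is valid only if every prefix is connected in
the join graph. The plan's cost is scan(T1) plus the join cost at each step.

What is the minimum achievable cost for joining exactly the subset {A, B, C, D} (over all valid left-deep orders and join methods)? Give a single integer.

Selinger DP over subsets of {A,B,C,D}:
  {D}: scan cost=250, card=250
  {B}: scan cost=300, card=300
  {C}: scan cost=80, card=80
  {A}: scan cost=50, card=50
  {BD}: card=7500; try (D,hash)→4600, (B,merge)→5500, (D,merge)→5550, (B,hash)→5900, (B,nl)→75250, (D,nl)→75300; best=4600 via (D,hash)
  {CD}: card=2000; try (C,hash)→1620, (D,merge)→2970, (C,merge)→3140, (C,nl_idx)→4000, (D,hash)→4160, (D,nl)→20080 …(+1); best=1620 via (C,hash)
  {AD}: card=2500; try (A,hash)→1100, (D,merge)→2650, (A,merge)→2850, (D,hash)→4100, (D,nl)→12550, (A,nl)→12750; best=1100 via (A,hash)
  {BC}: card=1600; try (C,hash)→1720, (B,merge)→3720, (C,merge)→3940, (C,nl_idx)→4000, (B,hash)→5560, (B,nl)→24080 …(+1); best=1720 via (C,hash)
  {AB}: card=3000; try (A,hash)→1200, (B,merge)→3400, (A,merge)→3650, (B,hash)→5500, (B,nl)→15050, (A,nl)→15300; best=1200 via (A,hash)
  {AC}: card=160; try (C,nl_idx)→560, (A,hash)→760, (C,merge)→1040, (A,merge)→1070, (C,hash)→1220, (C,nl)→4050 …(+1); best=560 via (C,nl_idx)
  {BCD}: card=4000; try (D,hash)→7320, (B,hash)→9020, (C,hash)→13220, (D,merge)→23170, (B,merge)→28620, (C,nl_idx)→61100 …(+4); best=7320 via (D,hash)
  {ABD}: card=15000; try (D,hash)→8200, (B,hash)→9000, (A,hash)→12700, (B,merge)→36600, (D,merge)→42450, (A,merge)→109950 …(+3); best=8200 via (D,hash)
  {ACD}: card=800; try (A,hash)→4220, (D,merge)→4250, (D,hash)→4720, (C,hash)→4720, (C,nl_idx)→19400, (A,merge)→25970 …(+4); best=4220 via (A,hash)
  {ABC}: card=640; try (A,hash)→3920, (B,merge)→5000, (C,hash)→5320, (B,hash)→6120, (A,merge)→21270, (C,nl_idx)→22840 …(+4); best=3920 via (A,hash)
  {ABCD}: card=320; try (D,hash)→8560, (B,hash)→10420, (A,hash)→11920, (D,merge)→13210, (B,merge)→16020, (C,hash)→24320 …(+7); best=8560 via (D,hash)

8560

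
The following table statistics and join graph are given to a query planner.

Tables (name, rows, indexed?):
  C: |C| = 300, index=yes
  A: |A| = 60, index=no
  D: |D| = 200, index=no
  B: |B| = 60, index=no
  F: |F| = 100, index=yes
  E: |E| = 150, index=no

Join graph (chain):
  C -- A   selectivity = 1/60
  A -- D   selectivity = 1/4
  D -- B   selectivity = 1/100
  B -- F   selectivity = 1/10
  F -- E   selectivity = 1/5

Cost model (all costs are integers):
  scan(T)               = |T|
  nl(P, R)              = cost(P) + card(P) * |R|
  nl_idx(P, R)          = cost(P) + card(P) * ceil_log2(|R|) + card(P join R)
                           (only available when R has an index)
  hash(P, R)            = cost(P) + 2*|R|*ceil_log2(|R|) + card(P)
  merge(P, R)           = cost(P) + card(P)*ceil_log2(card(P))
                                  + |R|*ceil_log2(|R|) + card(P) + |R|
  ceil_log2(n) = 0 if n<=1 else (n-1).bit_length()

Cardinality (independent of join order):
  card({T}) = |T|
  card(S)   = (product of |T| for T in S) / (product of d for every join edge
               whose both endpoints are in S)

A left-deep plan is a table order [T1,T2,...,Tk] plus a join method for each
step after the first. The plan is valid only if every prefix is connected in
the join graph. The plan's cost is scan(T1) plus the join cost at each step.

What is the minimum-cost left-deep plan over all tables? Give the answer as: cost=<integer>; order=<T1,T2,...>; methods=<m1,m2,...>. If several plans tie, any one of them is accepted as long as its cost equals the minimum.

cost=111960; order=D,B,A,C,F,E; methods=hash,hash,hash,hash,hash

Selinger DP (subsets sized 1..n):
  {C}: scan cost=300, card=300
  {A}: scan cost=60, card=60
  {D}: scan cost=200, card=200
  {B}: scan cost=60, card=60
  {F}: scan cost=100, card=100
  {E}: scan cost=150, card=150
  {AC}: card=300; try (C,nl_idx)→900, (A,hash)→1320, (C,merge)→3480, (A,merge)→3720, (C,hash)→5520, (C,nl)→18060 …(+1); best=900 via (C,nl_idx)
  {AD}: card=3000; try (A,hash)→1120, (D,merge)→2280, (A,merge)→2420, (D,hash)→3320, (D,nl)→12060, (A,nl)→12200; best=1120 via (A,hash)
  {BD}: card=120; try (B,hash)→1120, (D,merge)→2280, (B,merge)→2420, (D,hash)→3320, (D,nl)→12060, (B,nl)→12200; best=1120 via (B,hash)
  {BF}: card=600; try (B,hash)→920, (F,nl_idx)→1080, (F,merge)→1280, (B,merge)→1320, (F,hash)→1520, (F,nl)→6060 …(+1); best=920 via (B,hash)
  {EF}: card=3000; try (F,hash)→1700, (E,merge)→2250, (F,merge)→2300, (E,hash)→2600, (F,nl_idx)→4200, (E,nl)→15100 …(+1); best=1700 via (F,hash)
  {ACD}: card=15000; try (D,hash)→4400, (D,merge)→5700, (C,hash)→9520, (C,merge)→43120, (C,nl_idx)→43120, (D,nl)→60900 …(+1); best=4400 via (D,hash)
  {ABD}: card=1800; try (A,hash)→1960, (A,merge)→2500, (B,hash)→4840, (A,nl)→8320, (B,merge)→40540, (B,nl)→181120; best=1960 via (A,hash)
  {BDF}: card=1200; try (F,hash)→2640, (F,merge)→2880, (F,nl_idx)→3160, (D,hash)→4720, (D,merge)→9320, (F,nl)→13120 …(+1); best=2640 via (F,hash)
  {BEF}: card=18000; try (E,hash)→3920, (B,hash)→5420, (E,merge)→8870, (B,merge)→41120, (E,nl)→90920, (B,nl)→181700; best=3920 via (E,hash)
  {ABCD}: card=9000; try (C,hash)→9160, (B,hash)→20120, (C,merge)→26560, (C,nl_idx)→27160, (B,merge)→229820, (C,nl)→541960 …(+1); best=9160 via (C,hash)
  {ABDF}: card=18000; try (A,hash)→4560, (F,hash)→5160, (A,merge)→17460, (F,merge)→24360, (F,nl_idx)→32560, (A,nl)→74640 …(+1); best=4560 via (A,hash)
  {BDEF}: card=36000; try (E,hash)→6240, (E,merge)→18390, (D,hash)→25120, (E,nl)→182640, (D,merge)→293720, (D,nl)→3603920; best=6240 via (E,hash)
  {ABCDF}: card=90000; try (F,hash)→19560, (C,hash)→27960, (F,merge)→144960, (F,nl_idx)→162160, (C,nl_idx)→256560, (C,merge)→295560 …(+2); best=19560 via (F,hash)
  {ABDEF}: card=540000; try (E,hash)→24960, (A,hash)→42960, (E,merge)→293910, (A,merge)→618660, (A,nl)→2166240, (E,nl)→2704560; best=24960 via (E,hash)
  {ABCDEF}: card=2700000; try (E,hash)→111960, (C,hash)→570360, (E,merge)→1640910, (C,nl_idx)→7584960, (C,merge)→11367960, (E,nl)→13519560 …(+1); best=111960 via (E,hash)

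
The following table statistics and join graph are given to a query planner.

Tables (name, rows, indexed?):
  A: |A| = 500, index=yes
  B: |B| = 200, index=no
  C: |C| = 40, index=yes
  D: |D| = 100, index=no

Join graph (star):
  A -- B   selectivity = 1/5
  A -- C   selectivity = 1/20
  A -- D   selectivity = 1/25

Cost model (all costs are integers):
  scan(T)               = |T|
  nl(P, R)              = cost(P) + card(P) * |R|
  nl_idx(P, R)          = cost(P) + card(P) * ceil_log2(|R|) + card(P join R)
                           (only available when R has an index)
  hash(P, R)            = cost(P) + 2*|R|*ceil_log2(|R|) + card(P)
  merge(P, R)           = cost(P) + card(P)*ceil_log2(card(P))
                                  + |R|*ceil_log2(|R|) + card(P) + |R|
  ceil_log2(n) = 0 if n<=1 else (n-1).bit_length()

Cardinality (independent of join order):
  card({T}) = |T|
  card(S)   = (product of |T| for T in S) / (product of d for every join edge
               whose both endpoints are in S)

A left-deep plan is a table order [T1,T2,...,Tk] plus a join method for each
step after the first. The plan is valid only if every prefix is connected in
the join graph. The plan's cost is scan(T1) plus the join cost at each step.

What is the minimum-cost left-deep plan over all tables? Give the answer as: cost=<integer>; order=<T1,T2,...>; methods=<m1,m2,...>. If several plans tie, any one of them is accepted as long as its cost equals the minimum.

Selinger DP (subsets sized 1..n):
  {A}: scan cost=500, card=500
  {B}: scan cost=200, card=200
  {C}: scan cost=40, card=40
  {D}: scan cost=100, card=100
  {AB}: card=20000; try (B,hash)→4200, (A,merge)→7000, (B,merge)→7300, (A,hash)→9400, (A,nl_idx)→22000, (A,nl)→100200 …(+1); best=4200 via (B,hash)
  {AC}: card=1000; try (A,nl_idx)→1400, (C,hash)→1480, (C,nl_idx)→4500, (A,merge)→5320, (C,merge)→5780, (A,hash)→9080 …(+2); best=1400 via (A,nl_idx)
  {AD}: card=2000; try (D,hash)→2400, (A,nl_idx)→3000, (A,merge)→5900, (D,merge)→6300, (A,hash)→9200, (A,nl)→50100 …(+1); best=2400 via (D,hash)
  {ABC}: card=40000; try (B,hash)→5600, (B,merge)→14200, (C,hash)→24680, (C,nl_idx)→164200, (B,nl)→201400, (C,merge)→324480 …(+1); best=5600 via (B,hash)
  {ABD}: card=80000; try (B,hash)→7600, (D,hash)→25600, (B,merge)→28200, (D,merge)→325000, (B,nl)→402400, (D,nl)→2004200; best=7600 via (B,hash)
  {ACD}: card=4000; try (D,hash)→3800, (C,hash)→4880, (D,merge)→13200, (C,nl_idx)→18400, (C,merge)→26680, (C,nl)→82400 …(+1); best=3800 via (D,hash)
  {ABCD}: card=160000; try (B,hash)→11000, (D,hash)→47000, (B,merge)→57600, (C,hash)→88080, (C,nl_idx)→647600, (D,merge)→686400 …(+4); best=11000 via (B,hash)

cost=11000; order=C,A,D,B; methods=nl_idx,hash,hash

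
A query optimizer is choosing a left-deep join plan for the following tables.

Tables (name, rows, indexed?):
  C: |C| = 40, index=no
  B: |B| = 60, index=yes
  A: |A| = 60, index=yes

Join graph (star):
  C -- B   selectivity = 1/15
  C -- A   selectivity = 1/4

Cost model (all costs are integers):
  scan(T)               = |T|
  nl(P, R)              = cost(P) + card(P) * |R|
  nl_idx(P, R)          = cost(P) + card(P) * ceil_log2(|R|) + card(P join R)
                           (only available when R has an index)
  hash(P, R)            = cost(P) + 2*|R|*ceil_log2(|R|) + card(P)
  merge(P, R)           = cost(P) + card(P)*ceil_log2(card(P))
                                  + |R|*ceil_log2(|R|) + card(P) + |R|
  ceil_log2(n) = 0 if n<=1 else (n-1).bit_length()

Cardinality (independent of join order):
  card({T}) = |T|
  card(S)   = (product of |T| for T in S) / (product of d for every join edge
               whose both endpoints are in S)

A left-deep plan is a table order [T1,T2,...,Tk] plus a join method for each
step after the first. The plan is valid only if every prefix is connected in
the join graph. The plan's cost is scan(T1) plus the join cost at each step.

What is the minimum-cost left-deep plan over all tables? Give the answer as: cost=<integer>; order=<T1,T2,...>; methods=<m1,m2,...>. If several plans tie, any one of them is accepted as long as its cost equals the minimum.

cost=1320; order=C,B,A; methods=nl_idx,hash

Selinger DP (subsets sized 1..n):
  {C}: scan cost=40, card=40
  {B}: scan cost=60, card=60
  {A}: scan cost=60, card=60
  {BC}: card=160; try (B,nl_idx)→440, (C,hash)→600, (B,merge)→740, (C,merge)→760, (B,hash)→800, (B,nl)→2440 …(+1); best=440 via (B,nl_idx)
  {AC}: card=600; try (C,hash)→600, (A,merge)→740, (C,merge)→760, (A,hash)→800, (A,nl_idx)→880, (A,nl)→2440 …(+1); best=600 via (C,hash)
  {ABC}: card=2400; try (A,hash)→1320, (B,hash)→1920, (A,merge)→2300, (A,nl_idx)→3800, (B,nl_idx)→6600, (B,merge)→7620 …(+2); best=1320 via (A,hash)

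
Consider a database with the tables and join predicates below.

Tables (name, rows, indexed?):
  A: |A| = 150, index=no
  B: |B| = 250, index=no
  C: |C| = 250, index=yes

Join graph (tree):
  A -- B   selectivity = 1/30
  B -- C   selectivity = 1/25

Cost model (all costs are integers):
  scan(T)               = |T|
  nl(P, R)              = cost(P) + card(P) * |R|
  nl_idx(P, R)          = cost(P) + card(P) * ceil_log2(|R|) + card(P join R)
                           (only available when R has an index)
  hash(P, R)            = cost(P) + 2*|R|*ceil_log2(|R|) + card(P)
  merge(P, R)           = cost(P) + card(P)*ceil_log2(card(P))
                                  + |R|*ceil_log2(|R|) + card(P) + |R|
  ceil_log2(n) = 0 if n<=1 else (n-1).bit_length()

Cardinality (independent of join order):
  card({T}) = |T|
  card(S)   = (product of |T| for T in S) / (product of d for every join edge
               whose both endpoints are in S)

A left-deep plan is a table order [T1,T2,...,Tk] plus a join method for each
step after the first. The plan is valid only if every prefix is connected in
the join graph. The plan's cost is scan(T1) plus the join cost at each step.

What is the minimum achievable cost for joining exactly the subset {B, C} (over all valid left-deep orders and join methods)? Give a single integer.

Selinger DP over subsets of {B,C}:
  {B}: scan cost=250, card=250
  {C}: scan cost=250, card=250
  {BC}: card=2500; try (C,hash)→4500, (B,hash)→4500, (C,merge)→4750, (C,nl_idx)→4750, (B,merge)→4750, (C,nl)→62750 …(+1); best=4500 via (C,hash)

4500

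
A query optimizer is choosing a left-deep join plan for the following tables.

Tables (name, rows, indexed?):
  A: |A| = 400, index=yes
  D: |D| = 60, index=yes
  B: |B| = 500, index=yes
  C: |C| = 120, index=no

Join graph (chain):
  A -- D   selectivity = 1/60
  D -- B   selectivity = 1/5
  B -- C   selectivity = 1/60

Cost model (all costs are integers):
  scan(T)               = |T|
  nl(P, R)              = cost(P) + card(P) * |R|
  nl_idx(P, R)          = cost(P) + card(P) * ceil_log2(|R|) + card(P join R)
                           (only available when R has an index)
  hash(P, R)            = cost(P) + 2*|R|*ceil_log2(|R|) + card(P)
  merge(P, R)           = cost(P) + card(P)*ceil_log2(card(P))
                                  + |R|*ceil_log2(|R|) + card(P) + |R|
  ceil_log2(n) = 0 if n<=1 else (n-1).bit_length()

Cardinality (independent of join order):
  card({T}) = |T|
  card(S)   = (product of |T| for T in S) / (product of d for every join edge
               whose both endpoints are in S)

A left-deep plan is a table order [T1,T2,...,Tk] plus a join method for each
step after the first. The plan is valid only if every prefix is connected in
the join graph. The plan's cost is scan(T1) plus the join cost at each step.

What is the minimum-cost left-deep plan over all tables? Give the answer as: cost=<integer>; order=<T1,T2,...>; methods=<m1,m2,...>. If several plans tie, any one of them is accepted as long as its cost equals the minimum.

cost=23120; order=C,B,D,A; methods=nl_idx,hash,hash

Selinger DP (subsets sized 1..n):
  {A}: scan cost=400, card=400
  {D}: scan cost=60, card=60
  {B}: scan cost=500, card=500
  {C}: scan cost=120, card=120
  {AD}: card=400; try (A,nl_idx)→1000, (D,hash)→1520, (D,nl_idx)→3200, (A,merge)→4480, (D,merge)→4820, (A,hash)→7320 …(+2); best=1000 via (A,nl_idx)
  {BD}: card=6000; try (D,hash)→1720, (B,merge)→5480, (D,merge)→5920, (B,nl_idx)→6600, (B,hash)→9120, (D,nl_idx)→9500 …(+2); best=1720 via (D,hash)
  {BC}: card=1000; try (B,nl_idx)→2200, (C,hash)→2680, (B,merge)→6080, (C,merge)→6460, (B,hash)→9240, (B,nl)→60120 …(+1); best=2200 via (B,nl_idx)
  {ABD}: card=40000; try (B,merge)→10000, (B,hash)→10400, (A,hash)→14920, (B,nl_idx)→44600, (A,merge)→89720, (A,nl_idx)→95720 …(+2); best=10000 via (B,merge)
  {BCD}: card=12000; try (D,hash)→3920, (C,hash)→9400, (D,merge)→13620, (D,nl_idx)→20200, (D,nl)→62200, (C,merge)→86680 …(+1); best=3920 via (D,hash)
  {ABCD}: card=80000; try (A,hash)→23120, (C,hash)→51680, (A,merge)→187920, (A,nl_idx)→191920, (C,merge)→690960, (A,nl)→4803920 …(+1); best=23120 via (A,hash)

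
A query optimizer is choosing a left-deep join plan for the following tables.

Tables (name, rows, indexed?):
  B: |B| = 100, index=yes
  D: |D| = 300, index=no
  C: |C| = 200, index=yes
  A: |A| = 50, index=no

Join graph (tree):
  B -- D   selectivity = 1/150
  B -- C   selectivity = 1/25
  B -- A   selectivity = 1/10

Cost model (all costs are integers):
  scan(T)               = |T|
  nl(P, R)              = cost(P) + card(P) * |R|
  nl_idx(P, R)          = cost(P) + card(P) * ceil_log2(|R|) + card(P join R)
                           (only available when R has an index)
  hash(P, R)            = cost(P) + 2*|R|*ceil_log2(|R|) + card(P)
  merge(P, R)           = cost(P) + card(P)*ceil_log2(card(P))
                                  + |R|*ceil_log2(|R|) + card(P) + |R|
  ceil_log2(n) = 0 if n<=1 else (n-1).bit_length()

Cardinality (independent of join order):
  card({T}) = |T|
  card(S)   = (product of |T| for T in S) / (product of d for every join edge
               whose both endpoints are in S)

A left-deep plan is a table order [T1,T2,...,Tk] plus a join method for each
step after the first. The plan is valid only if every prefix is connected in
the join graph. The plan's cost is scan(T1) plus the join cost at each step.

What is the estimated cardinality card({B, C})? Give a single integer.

800

Tables in S: B(100), C(200)
Edges inside S: B-C(d=25)
numerator = 100 * 200 = 20000
denominator = 25 = 25
card(S) = 20000 / 25 = 800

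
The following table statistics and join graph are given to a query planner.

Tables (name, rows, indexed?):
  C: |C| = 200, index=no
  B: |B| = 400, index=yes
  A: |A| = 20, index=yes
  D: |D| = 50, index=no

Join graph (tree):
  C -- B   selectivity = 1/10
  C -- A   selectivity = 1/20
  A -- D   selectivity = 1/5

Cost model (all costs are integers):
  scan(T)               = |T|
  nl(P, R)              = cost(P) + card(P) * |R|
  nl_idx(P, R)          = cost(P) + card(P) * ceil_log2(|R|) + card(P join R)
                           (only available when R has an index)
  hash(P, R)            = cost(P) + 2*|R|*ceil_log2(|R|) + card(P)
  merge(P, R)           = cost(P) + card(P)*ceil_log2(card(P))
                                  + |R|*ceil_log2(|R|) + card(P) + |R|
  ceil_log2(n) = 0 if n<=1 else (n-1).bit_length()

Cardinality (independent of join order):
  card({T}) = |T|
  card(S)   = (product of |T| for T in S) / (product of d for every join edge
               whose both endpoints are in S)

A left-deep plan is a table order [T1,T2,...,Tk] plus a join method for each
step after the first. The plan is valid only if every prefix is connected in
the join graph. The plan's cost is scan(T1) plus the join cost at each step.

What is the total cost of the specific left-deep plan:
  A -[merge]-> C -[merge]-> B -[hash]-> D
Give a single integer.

step 1: scan A: cost=20, card=20
step 2: join C via merge
    card(P join C) = 20*200/(20) = 200
    cost = 20 + 20*5 + 200*8 + 20 + 200 = 1940
step 3: join B via merge
    card(P join B) = 200*400/(10) = 8000
    cost = 1940 + 200*8 + 400*9 + 200 + 400 = 7740
step 4: join D via hash
    card(P join D) = 8000*50/(5) = 80000
    cost = 7740 + 2*50*6 + 8000 = 16340

16340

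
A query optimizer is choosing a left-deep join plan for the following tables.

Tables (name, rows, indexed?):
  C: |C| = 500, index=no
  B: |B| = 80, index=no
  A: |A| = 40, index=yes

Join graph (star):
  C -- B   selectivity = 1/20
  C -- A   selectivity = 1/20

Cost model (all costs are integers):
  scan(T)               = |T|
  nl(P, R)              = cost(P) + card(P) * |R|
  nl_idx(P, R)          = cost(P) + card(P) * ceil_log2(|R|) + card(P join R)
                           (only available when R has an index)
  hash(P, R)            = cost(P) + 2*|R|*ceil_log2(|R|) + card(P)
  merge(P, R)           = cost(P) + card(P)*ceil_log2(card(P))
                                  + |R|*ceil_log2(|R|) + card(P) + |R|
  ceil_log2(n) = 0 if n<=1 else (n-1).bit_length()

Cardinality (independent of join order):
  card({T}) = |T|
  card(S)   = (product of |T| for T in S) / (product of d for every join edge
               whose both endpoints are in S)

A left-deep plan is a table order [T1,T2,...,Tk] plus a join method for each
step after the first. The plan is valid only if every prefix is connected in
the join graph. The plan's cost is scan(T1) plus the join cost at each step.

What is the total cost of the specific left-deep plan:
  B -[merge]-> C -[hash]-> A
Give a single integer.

8200

step 1: scan B: cost=80, card=80
step 2: join C via merge
    card(P join C) = 80*500/(20) = 2000
    cost = 80 + 80*7 + 500*9 + 80 + 500 = 5720
step 3: join A via hash
    card(P join A) = 2000*40/(20) = 4000
    cost = 5720 + 2*40*6 + 2000 = 8200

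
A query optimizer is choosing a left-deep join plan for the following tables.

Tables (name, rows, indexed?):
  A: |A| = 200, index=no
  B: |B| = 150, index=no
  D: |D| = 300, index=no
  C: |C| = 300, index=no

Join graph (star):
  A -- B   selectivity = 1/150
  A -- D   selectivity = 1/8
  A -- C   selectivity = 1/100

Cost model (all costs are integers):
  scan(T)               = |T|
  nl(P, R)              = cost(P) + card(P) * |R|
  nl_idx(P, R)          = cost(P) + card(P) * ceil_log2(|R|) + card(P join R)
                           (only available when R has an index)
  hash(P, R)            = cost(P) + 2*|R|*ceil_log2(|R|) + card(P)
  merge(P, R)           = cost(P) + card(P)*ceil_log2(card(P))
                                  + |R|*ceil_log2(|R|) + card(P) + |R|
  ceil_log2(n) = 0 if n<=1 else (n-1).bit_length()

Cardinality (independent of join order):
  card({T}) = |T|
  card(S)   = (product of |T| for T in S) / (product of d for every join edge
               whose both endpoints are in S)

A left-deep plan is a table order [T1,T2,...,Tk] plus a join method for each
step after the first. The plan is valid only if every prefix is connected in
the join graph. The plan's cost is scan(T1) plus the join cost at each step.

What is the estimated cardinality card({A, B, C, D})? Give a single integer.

22500

Tables in S: A(200), B(150), C(300), D(300)
Edges inside S: A-B(d=150), A-D(d=8), A-C(d=100)
numerator = 200 * 150 * 300 * 300 = 2700000000
denominator = 150 * 8 * 100 = 120000
card(S) = 2700000000 / 120000 = 22500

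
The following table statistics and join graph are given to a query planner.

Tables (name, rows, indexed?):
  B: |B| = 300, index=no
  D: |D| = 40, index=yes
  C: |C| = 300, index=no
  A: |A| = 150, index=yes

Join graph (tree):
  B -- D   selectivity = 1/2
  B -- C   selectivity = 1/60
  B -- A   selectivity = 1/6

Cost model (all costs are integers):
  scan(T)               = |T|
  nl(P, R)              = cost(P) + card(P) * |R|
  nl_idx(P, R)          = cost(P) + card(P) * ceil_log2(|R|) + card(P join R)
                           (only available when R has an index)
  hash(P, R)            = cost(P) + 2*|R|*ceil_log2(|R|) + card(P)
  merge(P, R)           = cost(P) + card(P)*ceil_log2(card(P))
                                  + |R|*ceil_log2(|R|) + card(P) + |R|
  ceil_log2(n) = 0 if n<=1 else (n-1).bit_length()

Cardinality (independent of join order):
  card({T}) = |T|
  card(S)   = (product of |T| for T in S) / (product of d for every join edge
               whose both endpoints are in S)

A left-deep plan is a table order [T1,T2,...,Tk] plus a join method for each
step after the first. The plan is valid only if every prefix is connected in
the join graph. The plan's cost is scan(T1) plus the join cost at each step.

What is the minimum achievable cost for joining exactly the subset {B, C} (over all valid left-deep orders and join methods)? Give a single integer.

6000

Selinger DP over subsets of {B,C}:
  {B}: scan cost=300, card=300
  {C}: scan cost=300, card=300
  {BC}: card=1500; try (C,hash)→6000, (B,hash)→6000, (C,merge)→6300, (B,merge)→6300, (C,nl)→90300, (B,nl)→90300; best=6000 via (C,hash)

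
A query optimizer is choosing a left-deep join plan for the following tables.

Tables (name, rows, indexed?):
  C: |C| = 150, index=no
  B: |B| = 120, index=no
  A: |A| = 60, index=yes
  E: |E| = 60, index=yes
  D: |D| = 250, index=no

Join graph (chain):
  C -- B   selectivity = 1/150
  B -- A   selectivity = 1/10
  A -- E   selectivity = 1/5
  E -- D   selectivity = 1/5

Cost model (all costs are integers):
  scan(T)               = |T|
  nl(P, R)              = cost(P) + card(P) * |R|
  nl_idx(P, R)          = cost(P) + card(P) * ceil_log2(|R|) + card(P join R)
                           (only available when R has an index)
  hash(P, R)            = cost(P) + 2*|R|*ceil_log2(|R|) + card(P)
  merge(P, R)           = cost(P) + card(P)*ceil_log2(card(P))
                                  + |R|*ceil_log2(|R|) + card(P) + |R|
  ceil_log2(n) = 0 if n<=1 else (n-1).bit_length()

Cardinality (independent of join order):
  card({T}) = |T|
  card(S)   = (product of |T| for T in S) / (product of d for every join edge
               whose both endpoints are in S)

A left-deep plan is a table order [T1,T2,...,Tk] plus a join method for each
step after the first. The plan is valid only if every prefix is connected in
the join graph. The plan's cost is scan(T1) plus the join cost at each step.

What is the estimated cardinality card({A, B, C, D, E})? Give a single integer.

432000

Tables in S: A(60), B(120), C(150), D(250), E(60)
Edges inside S: C-B(d=150), B-A(d=10), A-E(d=5), E-D(d=5)
numerator = 60 * 120 * 150 * 250 * 60 = 16200000000
denominator = 150 * 10 * 5 * 5 = 37500
card(S) = 16200000000 / 37500 = 432000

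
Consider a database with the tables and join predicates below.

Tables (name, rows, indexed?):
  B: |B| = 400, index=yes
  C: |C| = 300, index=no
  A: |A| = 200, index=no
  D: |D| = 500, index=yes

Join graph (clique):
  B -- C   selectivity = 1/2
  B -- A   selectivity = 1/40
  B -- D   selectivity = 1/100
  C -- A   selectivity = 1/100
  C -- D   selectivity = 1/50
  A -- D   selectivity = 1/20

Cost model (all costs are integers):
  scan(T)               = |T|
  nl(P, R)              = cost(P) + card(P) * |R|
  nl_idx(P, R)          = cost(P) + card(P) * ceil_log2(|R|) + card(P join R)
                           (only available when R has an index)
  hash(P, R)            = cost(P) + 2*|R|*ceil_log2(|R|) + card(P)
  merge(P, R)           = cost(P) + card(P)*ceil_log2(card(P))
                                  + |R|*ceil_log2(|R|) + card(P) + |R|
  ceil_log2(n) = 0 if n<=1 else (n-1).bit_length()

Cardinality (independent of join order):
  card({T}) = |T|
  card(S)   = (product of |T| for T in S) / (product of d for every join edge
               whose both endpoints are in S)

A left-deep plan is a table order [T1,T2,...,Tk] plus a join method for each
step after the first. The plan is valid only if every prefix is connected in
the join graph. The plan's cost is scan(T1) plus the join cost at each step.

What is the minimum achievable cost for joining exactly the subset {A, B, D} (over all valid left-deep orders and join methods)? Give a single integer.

11200

Selinger DP over subsets of {A,B,D}:
  {B}: scan cost=400, card=400
  {A}: scan cost=200, card=200
  {D}: scan cost=500, card=500
  {AB}: card=2000; try (B,nl_idx)→4000, (A,hash)→4000, (B,merge)→6000, (A,merge)→6200, (B,hash)→7600, (B,nl)→80200 …(+1); best=4000 via (B,nl_idx)
  {BD}: card=2000; try (D,nl_idx)→6000, (B,nl_idx)→7000, (B,hash)→8200, (D,merge)→9400, (B,merge)→9500, (D,hash)→9800 …(+2); best=6000 via (D,nl_idx)
  {AD}: card=5000; try (A,hash)→4200, (D,merge)→7000, (D,nl_idx)→7000, (A,merge)→7300, (D,hash)→9400, (D,nl)→100200 …(+1); best=4200 via (A,hash)
  {ABD}: card=500; try (A,hash)→11200, (D,hash)→15000, (B,hash)→16400, (D,nl_idx)→22500, (A,merge)→31800, (D,merge)→33000 …(+5); best=11200 via (A,hash)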